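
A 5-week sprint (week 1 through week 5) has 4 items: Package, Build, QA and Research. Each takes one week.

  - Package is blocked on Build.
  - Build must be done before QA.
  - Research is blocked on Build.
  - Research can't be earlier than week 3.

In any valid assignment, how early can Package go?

week 2

Precedence pushes Package to at least week 2.
Package at week 2 is achievable: Package=week 2; Research=week 3; Build=week 1; QA=week 2.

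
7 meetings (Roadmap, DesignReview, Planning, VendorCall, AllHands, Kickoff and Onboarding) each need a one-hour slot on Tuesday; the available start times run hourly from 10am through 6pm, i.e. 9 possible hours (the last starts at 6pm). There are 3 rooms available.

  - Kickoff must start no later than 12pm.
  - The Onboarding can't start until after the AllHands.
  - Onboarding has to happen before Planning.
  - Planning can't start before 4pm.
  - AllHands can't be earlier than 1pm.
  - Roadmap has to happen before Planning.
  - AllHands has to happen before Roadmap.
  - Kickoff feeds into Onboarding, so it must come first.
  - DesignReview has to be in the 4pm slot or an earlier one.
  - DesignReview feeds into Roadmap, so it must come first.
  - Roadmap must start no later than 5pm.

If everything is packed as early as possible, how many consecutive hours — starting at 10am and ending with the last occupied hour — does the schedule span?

7

The precedence chain requires at least 3 distinct hours.
With at most 3 per hour and 7 meetings, at least 3 hours are needed.
Planning can't be placed before 4pm — that is hour 7 counting from 10am — so the schedule must run through at least 7 hours.
7 works (last occupied hour: 4pm): for example VendorCall=10am, Roadmap=2pm, Onboarding=2pm, DesignReview=10am, Planning=4pm, Kickoff=10am, AllHands=1pm.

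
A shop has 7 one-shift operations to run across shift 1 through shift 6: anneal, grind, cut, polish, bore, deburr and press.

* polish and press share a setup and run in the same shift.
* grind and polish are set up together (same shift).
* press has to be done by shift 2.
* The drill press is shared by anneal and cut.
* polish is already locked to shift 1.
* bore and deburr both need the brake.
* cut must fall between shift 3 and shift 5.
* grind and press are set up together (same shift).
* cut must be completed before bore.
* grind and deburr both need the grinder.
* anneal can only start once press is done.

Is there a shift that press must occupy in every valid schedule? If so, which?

shift 1

Press's own window allows nothing later than shift 2; press must be in the same shift as polish, which can't be after shift 1, so press is at most shift 1.
So press is pinned to shift 1.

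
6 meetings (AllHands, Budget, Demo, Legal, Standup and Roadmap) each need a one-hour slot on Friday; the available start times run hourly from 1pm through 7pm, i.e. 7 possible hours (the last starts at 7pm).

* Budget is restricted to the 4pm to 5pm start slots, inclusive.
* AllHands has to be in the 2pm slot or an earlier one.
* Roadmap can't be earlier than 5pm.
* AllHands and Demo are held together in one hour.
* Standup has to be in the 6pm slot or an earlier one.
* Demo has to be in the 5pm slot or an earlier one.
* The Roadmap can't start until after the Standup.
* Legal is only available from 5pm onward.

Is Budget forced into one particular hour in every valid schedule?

No

Budget can be 4pm (e.g. Demo -> 1pm; Roadmap -> 5pm; Legal -> 5pm; Budget -> 4pm; Standup -> 1pm; AllHands -> 1pm) or 5pm (e.g. Roadmap -> 5pm, Legal -> 5pm, AllHands -> 1pm, Budget -> 5pm, Standup -> 1pm, Demo -> 1pm).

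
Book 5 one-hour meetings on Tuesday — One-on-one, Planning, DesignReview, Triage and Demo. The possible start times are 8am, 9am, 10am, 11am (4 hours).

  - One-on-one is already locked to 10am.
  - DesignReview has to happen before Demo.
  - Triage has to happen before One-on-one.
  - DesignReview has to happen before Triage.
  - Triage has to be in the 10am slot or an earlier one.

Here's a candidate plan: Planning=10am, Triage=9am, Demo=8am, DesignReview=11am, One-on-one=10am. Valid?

DesignReview has to happen before Triage — violated.
DesignReview has to happen before Demo — violated.
Triage has to happen before One-on-one — holds.
Triage has to be in the 10am slot or an earlier one — holds.
One-on-one is already locked to 10am — holds.

Invalid. DesignReview has to happen before Demo.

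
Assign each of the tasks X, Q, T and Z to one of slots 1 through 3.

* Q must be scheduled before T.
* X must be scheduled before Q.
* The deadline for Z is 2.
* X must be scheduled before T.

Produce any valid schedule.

T in 3, X in 1, Z in 1, Q in 2

Checking: X(1) before T(3); Q(2) before T(3); X(1) before Q(2); Z=1 in [1,2].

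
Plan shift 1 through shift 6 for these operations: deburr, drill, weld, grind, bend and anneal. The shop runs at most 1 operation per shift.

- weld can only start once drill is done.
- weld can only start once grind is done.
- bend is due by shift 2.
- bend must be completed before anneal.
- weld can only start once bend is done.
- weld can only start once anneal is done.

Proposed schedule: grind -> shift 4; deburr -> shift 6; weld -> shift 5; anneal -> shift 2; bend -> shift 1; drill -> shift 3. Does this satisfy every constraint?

weld can only start once bend is done — holds.
weld can only start once drill is done — holds.
bend is due by shift 2 — holds.
bend must be completed before anneal — holds.
weld can only start once grind is done — holds.
The shop runs at most 1 operation per shift — holds.
weld can only start once anneal is done — holds.

Valid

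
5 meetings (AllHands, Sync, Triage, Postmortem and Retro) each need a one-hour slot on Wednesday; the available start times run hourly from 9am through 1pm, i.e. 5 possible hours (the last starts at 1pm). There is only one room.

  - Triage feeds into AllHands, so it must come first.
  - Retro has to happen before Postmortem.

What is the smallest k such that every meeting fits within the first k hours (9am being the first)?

The precedence chain requires at least 2 distinct hours.
With at most 1 per hour and 5 meetings, at least 5 hours are needed.
5 works (last occupied hour: 1pm): for example AllHands in 10am; Triage in 9am; Postmortem in 12pm; Retro in 11am; Sync in 1pm.

5 hours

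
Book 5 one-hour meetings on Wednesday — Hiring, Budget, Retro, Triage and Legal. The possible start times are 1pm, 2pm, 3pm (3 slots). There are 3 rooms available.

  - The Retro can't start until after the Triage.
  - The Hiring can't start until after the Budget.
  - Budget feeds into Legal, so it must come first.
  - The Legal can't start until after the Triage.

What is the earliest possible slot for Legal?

2pm

Precedence pushes Legal to at least 2pm.
Legal at 2pm is achievable: Budget -> 1pm, Retro -> 2pm, Triage -> 1pm, Hiring -> 2pm, Legal -> 2pm.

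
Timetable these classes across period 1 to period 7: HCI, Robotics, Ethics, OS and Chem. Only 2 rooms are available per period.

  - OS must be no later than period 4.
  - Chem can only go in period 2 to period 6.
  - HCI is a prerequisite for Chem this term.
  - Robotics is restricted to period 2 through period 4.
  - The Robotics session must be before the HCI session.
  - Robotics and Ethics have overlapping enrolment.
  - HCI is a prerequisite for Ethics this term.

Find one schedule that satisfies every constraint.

OS in period 1; Chem in period 4; Robotics in period 2; HCI in period 3; Ethics in period 4

Checking: HCI(period 3) before Chem(period 4); Robotics(period 2) before HCI(period 3); HCI(period 3) before Ethics(period 4); Robotics(period 2) != Ethics(period 4); Chem=period 4 in [period 2,period 6]; OS=period 1 in [period 1,period 4]; Robotics=period 2 in [period 2,period 4]; max 2 per period (cap 2).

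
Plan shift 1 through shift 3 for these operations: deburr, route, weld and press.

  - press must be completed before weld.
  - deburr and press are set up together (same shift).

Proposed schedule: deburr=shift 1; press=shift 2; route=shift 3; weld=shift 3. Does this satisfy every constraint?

No — it violates: deburr and press are set up together (same shift)

press must be completed before weld — holds.
deburr and press are set up together (same shift) — violated.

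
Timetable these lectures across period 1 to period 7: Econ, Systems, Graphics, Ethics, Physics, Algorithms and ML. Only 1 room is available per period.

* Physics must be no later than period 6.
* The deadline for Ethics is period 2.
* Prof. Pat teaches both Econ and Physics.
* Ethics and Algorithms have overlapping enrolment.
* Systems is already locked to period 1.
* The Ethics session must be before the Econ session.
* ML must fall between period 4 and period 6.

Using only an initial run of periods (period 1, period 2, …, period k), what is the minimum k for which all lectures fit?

7 periods

The precedence chain requires at least 2 distinct periods.
With at most 1 per period and 7 lectures, at least 7 periods are needed.
ML can't be placed before period 4, so the schedule must run through at least period 4.
7 works (last occupied period: period 7): for example Algorithms in period 7, Econ in period 5, Graphics in period 6, Systems in period 1, ML in period 4, Ethics in period 2, Physics in period 3.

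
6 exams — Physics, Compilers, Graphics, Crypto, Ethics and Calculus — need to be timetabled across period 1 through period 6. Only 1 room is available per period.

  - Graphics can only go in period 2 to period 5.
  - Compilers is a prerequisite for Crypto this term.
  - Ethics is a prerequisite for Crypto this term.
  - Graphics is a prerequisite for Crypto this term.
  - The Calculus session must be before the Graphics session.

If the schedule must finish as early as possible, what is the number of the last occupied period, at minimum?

period 6

The precedence chain requires at least 3 distinct periods.
With at most 1 per period and 6 exams, at least 6 periods are needed.
6 works (last occupied period: period 6): for example Physics -> period 6, Graphics -> period 2, Crypto -> period 5, Calculus -> period 1, Ethics -> period 4, Compilers -> period 3.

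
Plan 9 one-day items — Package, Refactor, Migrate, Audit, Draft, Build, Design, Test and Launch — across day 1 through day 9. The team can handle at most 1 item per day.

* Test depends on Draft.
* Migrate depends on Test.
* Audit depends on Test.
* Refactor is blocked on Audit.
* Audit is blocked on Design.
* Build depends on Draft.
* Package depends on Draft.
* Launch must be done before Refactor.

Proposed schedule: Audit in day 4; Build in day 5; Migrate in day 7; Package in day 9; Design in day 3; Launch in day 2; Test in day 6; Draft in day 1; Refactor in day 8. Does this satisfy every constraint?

No. Audit depends on Test is not satisfied.

Migrate depends on Test — holds.
Test depends on Draft — holds.
Audit is blocked on Design — holds.
Launch must be done before Refactor — holds.
Package depends on Draft — holds.
Build depends on Draft — holds.
Audit depends on Test — violated.
The team can handle at most 1 item per day — holds.
Refactor is blocked on Audit — holds.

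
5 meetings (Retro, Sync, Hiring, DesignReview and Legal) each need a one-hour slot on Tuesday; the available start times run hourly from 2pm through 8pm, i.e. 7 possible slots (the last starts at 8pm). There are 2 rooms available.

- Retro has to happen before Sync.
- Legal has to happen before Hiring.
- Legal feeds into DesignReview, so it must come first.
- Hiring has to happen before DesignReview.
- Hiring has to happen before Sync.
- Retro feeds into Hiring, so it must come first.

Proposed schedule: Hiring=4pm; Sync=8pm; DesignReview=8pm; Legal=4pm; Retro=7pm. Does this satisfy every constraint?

Retro feeds into Hiring, so it must come first — violated.
Retro has to happen before Sync — holds.
Hiring has to happen before Sync — holds.
There are 2 rooms available — holds.
Legal has to happen before Hiring — violated.
Hiring has to happen before DesignReview — holds.
Legal feeds into DesignReview, so it must come first — holds.

No. Retro feeds into Hiring, so it must come first is not satisfied.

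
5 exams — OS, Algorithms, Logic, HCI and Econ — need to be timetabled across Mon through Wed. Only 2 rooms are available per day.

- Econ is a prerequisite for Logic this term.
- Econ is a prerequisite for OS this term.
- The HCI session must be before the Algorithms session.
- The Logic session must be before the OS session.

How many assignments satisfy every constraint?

Enumerating: Algorithms -> Tue, Econ -> Mon, HCI -> Mon, Logic -> Tue, OS -> Wed | OS in Wed; Logic in Tue; Algorithms in Wed; HCI in Mon; Econ in Mon | Algorithms in Wed, HCI in Tue, Logic in Tue, OS in Wed, Econ in Mon.

3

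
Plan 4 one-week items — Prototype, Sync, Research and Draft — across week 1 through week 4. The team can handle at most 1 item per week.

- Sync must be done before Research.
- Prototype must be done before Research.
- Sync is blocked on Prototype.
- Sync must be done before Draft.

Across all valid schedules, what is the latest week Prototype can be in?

week 1

Downstream work caps Prototype at week 2.
Prototype at week 1 is achievable: Sync in week 2; Draft in week 4; Research in week 3; Prototype in week 1.
Nothing later works — the capacity limit rule out every week after week 1.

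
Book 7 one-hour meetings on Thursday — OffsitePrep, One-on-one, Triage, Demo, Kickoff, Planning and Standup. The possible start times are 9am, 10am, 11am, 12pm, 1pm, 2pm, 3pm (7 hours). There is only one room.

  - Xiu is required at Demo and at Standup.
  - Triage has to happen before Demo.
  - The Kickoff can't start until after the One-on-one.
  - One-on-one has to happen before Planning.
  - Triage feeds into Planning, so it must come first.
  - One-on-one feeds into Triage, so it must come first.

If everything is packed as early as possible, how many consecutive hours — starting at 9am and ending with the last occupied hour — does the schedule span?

7 hours

The precedence chain requires at least 3 distinct hours.
With at most 1 per hour and 7 meetings, at least 7 hours are needed.
7 works (last occupied hour: 3pm): for example Triage in 10am, Kickoff in 1pm, Demo in 12pm, One-on-one in 9am, Planning in 11am, Standup in 3pm, OffsitePrep in 2pm.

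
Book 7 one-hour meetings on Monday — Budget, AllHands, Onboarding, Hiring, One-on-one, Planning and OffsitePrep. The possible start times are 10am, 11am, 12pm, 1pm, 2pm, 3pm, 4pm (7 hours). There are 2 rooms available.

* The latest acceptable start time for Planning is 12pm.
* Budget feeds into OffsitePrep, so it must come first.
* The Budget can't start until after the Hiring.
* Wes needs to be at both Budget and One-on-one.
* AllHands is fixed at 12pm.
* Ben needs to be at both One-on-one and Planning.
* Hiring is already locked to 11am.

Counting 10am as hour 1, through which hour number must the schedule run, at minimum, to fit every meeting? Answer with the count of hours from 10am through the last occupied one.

4 hours

The precedence chain requires at least 3 distinct hours.
With at most 2 per hour and 7 meetings, at least 4 hours are needed.
Propagating the time windows through the other constraints, OffsitePrep can't land before 1pm — that is hour 4 counting from 10am — so the schedule must run through at least 4 hours.
4 works (last occupied hour: 1pm): for example Budget=12pm, OffsitePrep=1pm, Hiring=11am, Onboarding=10am, Planning=10am, One-on-one=11am, AllHands=12pm.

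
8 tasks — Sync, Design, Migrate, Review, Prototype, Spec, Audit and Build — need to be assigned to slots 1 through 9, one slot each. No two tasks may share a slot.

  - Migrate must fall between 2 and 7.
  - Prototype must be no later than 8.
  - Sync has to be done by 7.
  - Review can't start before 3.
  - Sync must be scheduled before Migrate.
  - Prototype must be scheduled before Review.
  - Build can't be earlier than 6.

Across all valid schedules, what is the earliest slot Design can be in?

1

Design at 1 is achievable: Build in 6; Spec in 7; Audit in 8; Design in 1; Migrate in 3; Prototype in 4; Review in 5; Sync in 2.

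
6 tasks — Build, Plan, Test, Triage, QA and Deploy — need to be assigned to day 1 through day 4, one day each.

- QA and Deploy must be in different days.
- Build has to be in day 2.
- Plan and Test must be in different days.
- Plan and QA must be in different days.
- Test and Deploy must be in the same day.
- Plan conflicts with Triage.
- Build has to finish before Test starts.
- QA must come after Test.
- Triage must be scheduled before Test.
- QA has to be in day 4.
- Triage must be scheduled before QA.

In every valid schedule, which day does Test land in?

day 3

Build is fixed at day 2 and must come before Test, so Test is at least day 3.
QA is fixed at day 4 and must come after Test, so Test is at most day 3.
So Test must be day 3.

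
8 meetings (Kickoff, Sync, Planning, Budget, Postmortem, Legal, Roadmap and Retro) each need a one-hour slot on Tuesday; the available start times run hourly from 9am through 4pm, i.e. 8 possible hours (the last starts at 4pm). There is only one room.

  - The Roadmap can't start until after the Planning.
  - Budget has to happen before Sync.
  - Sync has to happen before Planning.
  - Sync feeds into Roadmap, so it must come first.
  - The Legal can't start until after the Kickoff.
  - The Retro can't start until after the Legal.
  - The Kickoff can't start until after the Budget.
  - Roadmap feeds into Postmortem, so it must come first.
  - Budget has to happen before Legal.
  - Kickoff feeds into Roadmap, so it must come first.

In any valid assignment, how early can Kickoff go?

10am

Precedence pushes Kickoff to at least 10am; downstream work caps Kickoff at 2pm.
Kickoff at 10am is achievable: Sync -> 11am; Postmortem -> 3pm; Roadmap -> 1pm; Kickoff -> 10am; Budget -> 9am; Legal -> 2pm; Retro -> 4pm; Planning -> 12pm.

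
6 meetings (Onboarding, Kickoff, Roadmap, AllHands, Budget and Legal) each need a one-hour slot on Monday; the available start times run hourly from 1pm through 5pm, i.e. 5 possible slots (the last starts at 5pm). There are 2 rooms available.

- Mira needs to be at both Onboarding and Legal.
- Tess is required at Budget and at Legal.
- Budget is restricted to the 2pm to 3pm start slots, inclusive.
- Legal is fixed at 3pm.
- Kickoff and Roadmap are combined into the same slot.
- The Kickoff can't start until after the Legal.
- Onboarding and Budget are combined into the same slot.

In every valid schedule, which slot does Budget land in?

Budget's window is 2pm–3pm.
Legal is fixed at 3pm, and Budget can't share a slot with Legal.
So Budget must be 2pm.

2pm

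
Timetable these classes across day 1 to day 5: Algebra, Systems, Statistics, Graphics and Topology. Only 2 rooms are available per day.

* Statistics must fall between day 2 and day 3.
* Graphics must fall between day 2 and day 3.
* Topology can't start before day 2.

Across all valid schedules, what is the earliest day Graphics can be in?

day 2

Graphics is available from day 2; Graphics's own window allows nothing later than day 3.
Graphics at day 2 is achievable: Algebra -> day 1, Statistics -> day 2, Systems -> day 1, Graphics -> day 2, Topology -> day 3.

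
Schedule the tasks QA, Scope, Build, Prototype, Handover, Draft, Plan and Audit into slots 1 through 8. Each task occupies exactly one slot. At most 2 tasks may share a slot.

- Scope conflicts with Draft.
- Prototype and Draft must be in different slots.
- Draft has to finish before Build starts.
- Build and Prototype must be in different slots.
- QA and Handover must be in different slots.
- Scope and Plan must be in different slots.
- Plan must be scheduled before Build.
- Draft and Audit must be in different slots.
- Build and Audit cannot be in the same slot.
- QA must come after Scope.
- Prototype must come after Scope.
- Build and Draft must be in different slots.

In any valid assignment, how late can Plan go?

7

Downstream work caps Plan at 7.
Plan at 7 is achievable: Scope -> 1, QA -> 2, Draft -> 3, Audit -> 4, Build -> 8, Plan -> 7, Prototype -> 2, Handover -> 1.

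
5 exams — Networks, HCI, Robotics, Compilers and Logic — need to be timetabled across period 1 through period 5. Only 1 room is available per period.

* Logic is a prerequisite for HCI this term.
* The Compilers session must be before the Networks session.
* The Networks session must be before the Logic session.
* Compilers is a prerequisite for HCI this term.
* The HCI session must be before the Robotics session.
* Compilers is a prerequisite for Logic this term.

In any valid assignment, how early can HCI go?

Precedence pushes HCI to at least period 4; downstream work caps HCI at period 4.
HCI at period 4 is achievable: Robotics in period 5, HCI in period 4, Logic in period 3, Compilers in period 1, Networks in period 2.

period 4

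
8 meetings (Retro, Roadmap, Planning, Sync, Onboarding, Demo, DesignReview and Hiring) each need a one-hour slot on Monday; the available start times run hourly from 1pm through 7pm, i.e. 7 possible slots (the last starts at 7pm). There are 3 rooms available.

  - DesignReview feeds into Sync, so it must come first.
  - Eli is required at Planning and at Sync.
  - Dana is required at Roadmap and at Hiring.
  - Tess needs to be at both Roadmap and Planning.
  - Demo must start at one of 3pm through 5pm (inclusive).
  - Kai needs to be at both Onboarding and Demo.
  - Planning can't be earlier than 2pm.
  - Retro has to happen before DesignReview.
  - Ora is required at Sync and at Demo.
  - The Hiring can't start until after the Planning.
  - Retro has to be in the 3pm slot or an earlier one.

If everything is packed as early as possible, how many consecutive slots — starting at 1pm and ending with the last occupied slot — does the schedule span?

The precedence chain requires at least 3 distinct slots.
With at most 3 per slot and 8 meetings, at least 3 slots are needed.
Could 3 slots be enough, i.e. nothing placed later than 3pm? No: Planning's window within 3 slots is {2pm, 3pm}; Demo's window within 3 slots is {3pm}; Hiring must come after Planning (at 2pm or later) → {3pm}; Planning must come before Hiring (at 3pm or earlier) → {2pm}; Sync must come after DesignReview (at 1pm or later) → {2pm, 3pm}; Sync can't share with Planning (2pm) → {3pm}; Demo can't share with Sync (3pm) → nothing is left.
So 3 slots is not enough.
4 works (last occupied slot: 4pm): for example Onboarding -> 1pm; Retro -> 1pm; DesignReview -> 2pm; Roadmap -> 1pm; Demo -> 3pm; Planning -> 2pm; Hiring -> 3pm; Sync -> 4pm.

4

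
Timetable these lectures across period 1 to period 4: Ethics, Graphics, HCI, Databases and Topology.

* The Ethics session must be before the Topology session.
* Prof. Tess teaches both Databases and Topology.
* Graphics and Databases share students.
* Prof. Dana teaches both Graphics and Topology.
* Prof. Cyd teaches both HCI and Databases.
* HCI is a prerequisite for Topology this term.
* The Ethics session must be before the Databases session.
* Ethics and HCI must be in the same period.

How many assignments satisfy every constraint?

Splitting on Ethics: it can be period 1 (12), period 2 (4). Listing each branch's schedules as (Graphics, HCI, Databases, Topology) by period number:
Ethics=period 1: (1,1,2,3) (1,1,2,4) (1,1,3,2) (1,1,3,4) (1,1,4,2) (1,1,4,3) (2,1,3,4) (2,1,4,3) (3,1,2,4) (3,1,4,2) (4,1,2,3) (4,1,3,2) — 12.
Ethics=period 2: (1,2,3,4) (1,2,4,3) (2,2,3,4) (2,2,4,3) — 4.
Summing: 12 + 4 = 16.

16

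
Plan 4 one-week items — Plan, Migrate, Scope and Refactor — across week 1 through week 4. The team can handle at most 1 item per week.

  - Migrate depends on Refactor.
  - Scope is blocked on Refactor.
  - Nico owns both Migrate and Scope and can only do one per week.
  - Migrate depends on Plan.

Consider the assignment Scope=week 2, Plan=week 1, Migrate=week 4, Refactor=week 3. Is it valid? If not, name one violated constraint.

Migrate depends on Plan — holds.
Nico owns both Migrate and Scope and can only do one per week — holds.
Scope is blocked on Refactor — violated.
Migrate depends on Refactor — holds.
The team can handle at most 1 item per week — holds.

No. Scope is blocked on Refactor is not satisfied.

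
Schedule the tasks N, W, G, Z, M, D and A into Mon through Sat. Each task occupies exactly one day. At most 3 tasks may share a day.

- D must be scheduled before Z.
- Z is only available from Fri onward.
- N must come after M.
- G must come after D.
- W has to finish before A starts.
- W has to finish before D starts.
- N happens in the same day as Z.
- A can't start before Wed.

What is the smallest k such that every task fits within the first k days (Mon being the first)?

5

The precedence chain requires at least 3 distinct days.
With at most 3 per day and 7 tasks, at least 3 days are needed.
Z can't be placed before Fri — that is day 5 counting from Mon — so the schedule must run through at least 5 days.
5 works (last occupied day: Fri): for example A -> Wed, Z -> Fri, G -> Wed, N -> Fri, D -> Tue, M -> Mon, W -> Mon.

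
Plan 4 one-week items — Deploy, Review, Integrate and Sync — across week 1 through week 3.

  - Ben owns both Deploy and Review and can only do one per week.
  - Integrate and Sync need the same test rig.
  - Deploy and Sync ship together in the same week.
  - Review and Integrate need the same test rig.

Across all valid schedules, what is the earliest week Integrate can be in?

Integrate at week 1 is achievable: Deploy -> week 2; Integrate -> week 1; Sync -> week 2; Review -> week 3.

week 1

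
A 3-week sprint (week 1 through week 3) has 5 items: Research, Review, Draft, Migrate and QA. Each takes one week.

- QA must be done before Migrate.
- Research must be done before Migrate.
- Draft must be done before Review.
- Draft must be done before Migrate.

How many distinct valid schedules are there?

14

Splitting on Research: it can be week 1 (8), week 2 (6). Listing each branch's schedules as (Review, Draft, Migrate, QA) by week number:
Research=week 1: (2,1,2,1) (2,1,3,1) (2,1,3,2) (3,1,2,1) (3,1,3,1) (3,1,3,2) (3,2,3,1) (3,2,3,2) — 8.
Research=week 2: (2,1,3,1) (2,1,3,2) (3,1,3,1) (3,1,3,2) (3,2,3,1) (3,2,3,2) — 6.
Summing: 8 + 6 = 14.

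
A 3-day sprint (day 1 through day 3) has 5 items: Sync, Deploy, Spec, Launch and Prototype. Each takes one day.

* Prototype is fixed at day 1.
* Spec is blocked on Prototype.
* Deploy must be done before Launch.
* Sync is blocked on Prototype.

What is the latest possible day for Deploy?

Downstream work caps Deploy at day 2.
Deploy at day 2 is achievable: Deploy=day 2, Sync=day 2, Prototype=day 1, Launch=day 3, Spec=day 2.

day 2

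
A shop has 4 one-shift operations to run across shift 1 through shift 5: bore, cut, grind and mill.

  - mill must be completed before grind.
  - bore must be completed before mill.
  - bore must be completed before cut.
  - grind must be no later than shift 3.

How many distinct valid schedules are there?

Enumerating: mill in shift 2; cut in shift 2; grind in shift 3; bore in shift 1 | grind=shift 3, bore=shift 1, cut=shift 3, mill=shift 2 | grind=shift 3, bore=shift 1, mill=shift 2, cut=shift 4 | bore in shift 1; grind in shift 3; mill in shift 2; cut in shift 5.

4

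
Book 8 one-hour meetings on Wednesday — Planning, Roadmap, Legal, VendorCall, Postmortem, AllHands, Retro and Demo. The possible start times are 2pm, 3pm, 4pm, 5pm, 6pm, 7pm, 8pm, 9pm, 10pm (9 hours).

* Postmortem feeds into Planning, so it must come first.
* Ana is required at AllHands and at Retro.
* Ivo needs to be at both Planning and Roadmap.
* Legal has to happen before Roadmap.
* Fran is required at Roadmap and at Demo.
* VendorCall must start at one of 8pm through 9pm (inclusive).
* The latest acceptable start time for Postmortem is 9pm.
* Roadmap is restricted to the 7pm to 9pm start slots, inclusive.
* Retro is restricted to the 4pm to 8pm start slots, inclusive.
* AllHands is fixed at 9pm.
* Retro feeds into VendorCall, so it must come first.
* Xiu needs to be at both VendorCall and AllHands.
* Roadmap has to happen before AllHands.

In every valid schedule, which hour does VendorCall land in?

VendorCall's window is 8pm–9pm.
AllHands is fixed at 9pm, and VendorCall can't share a hour with AllHands.
So VendorCall must be 8pm.

8pm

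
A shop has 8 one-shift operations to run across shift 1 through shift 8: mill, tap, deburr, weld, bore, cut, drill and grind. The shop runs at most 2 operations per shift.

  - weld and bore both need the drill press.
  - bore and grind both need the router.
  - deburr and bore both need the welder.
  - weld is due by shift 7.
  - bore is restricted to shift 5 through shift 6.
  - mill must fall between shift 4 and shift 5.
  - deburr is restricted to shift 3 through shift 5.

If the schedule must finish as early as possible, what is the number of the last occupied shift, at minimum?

With at most 2 per shift and 8 operations, at least 4 shifts are needed.
bore can't be placed before shift 5, so the schedule must run through at least shift 5.
5 works (last occupied shift: shift 5): for example drill in shift 2, bore in shift 5, weld in shift 1, grind in shift 3, mill in shift 4, deburr in shift 3, cut in shift 2, tap in shift 1.

shift 5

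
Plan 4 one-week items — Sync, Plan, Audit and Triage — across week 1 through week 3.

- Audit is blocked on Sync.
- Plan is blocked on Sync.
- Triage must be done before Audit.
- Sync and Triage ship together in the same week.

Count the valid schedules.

Splitting on Sync: it can be week 1 (4), week 2 (1). Listing each branch's schedules as (Plan, Audit, Triage) by week number:
Sync=week 1: (2,2,1) (2,3,1) (3,2,1) (3,3,1) — 4.
Sync=week 2: (3,3,2) — 1.
Summing: 4 + 1 = 5.

5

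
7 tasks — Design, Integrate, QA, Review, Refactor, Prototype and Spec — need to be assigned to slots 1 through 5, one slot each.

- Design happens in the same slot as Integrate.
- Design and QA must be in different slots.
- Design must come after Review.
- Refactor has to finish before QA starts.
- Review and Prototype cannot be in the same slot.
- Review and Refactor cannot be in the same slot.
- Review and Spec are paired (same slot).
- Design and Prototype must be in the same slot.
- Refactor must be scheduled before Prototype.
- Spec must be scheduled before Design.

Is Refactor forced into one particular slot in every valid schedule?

No

Refactor can be 1 (e.g. Design=3, Prototype=3, Review=2, Spec=2, Refactor=1, Integrate=3, QA=2) or 2 (e.g. Review in 1, Design in 3, Prototype in 3, Integrate in 3, Refactor in 2, Spec in 1, QA in 4).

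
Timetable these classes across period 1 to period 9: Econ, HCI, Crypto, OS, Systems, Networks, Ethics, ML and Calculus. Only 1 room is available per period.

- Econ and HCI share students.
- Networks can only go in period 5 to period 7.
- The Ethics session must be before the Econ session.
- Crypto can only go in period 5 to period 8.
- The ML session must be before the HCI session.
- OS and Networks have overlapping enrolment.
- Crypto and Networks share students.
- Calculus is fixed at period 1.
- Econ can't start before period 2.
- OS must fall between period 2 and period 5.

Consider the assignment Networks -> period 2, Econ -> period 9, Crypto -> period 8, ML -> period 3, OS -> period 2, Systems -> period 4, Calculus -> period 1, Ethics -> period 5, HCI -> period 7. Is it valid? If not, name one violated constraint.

Only 1 room is available per period — violated.
OS and Networks have overlapping enrolment — violated.
Crypto and Networks share students — holds.
The ML session must be before the HCI session — holds.
OS must fall between period 2 and period 5 — holds.
Networks can only go in period 5 to period 7 — violated.
Crypto can only go in period 5 to period 8 — holds.
Econ and HCI share students — holds.
Econ can't start before period 2 — holds.
Calculus is fixed at period 1 — holds.
The Ethics session must be before the Econ session — holds.

Invalid. OS and Networks have overlapping enrolment.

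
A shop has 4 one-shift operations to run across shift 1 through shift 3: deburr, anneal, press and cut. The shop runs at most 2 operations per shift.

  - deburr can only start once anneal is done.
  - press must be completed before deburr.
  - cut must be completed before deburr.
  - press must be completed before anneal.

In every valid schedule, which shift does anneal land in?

shift 2

Precedence pushes anneal to at least shift 2; downstream work caps anneal at shift 2.
So anneal is pinned to shift 2.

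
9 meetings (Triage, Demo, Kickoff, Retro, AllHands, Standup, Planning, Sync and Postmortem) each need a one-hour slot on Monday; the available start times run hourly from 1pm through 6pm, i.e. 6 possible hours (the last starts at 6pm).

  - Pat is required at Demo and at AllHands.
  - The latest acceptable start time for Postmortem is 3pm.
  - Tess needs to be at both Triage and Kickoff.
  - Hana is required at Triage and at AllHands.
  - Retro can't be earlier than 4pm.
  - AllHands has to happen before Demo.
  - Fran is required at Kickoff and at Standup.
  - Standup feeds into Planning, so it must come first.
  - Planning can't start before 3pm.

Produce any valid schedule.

Standup in 1pm; Demo in 2pm; Retro in 4pm; Sync in 1pm; Postmortem in 1pm; AllHands in 1pm; Planning in 3pm; Kickoff in 3pm; Triage in 2pm

Checking: Standup(1pm) before Planning(3pm); AllHands(1pm) before Demo(2pm); Kickoff(3pm) != Standup(1pm); Triage(2pm) != Kickoff(3pm); Demo(2pm) != AllHands(1pm); Triage(2pm) != AllHands(1pm); Postmortem=1pm in [1pm,3pm]; Planning=3pm in [3pm,6pm]; Retro=4pm in [4pm,6pm].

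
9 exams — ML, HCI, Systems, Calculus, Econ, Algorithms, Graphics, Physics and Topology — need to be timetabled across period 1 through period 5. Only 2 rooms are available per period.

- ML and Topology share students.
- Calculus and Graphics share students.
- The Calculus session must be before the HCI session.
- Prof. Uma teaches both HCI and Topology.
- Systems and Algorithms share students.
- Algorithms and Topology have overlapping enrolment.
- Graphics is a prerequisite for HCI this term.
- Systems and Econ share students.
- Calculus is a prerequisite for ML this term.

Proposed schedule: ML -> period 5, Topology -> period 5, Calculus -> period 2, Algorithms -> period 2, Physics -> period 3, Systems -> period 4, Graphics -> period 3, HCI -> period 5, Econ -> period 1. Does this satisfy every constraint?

ML and Topology share students — violated.
Calculus and Graphics share students — holds.
Only 2 rooms are available per period — violated.
Systems and Econ share students — holds.
The Calculus session must be before the HCI session — holds.
Calculus is a prerequisite for ML this term — holds.
Graphics is a prerequisite for HCI this term — holds.
Systems and Algorithms share students — holds.
Algorithms and Topology have overlapping enrolment — holds.
Prof. Uma teaches both HCI and Topology — violated.

No. ML and Topology share students is not satisfied.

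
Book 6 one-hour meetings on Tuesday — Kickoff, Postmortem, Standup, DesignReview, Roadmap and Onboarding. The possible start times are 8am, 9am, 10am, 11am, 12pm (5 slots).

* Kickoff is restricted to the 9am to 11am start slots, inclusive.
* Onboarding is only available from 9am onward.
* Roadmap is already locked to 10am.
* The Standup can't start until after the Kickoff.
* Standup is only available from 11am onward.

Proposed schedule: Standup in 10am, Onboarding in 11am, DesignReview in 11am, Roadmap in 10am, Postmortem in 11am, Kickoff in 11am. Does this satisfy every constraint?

The Standup can't start until after the Kickoff — violated.
Roadmap is already locked to 10am — holds.
Onboarding is only available from 9am onward — holds.
Standup is only available from 11am onward — violated.
Kickoff is restricted to the 9am to 11am start slots, inclusive — holds.

No — it violates: The Standup can't start until after the Kickoff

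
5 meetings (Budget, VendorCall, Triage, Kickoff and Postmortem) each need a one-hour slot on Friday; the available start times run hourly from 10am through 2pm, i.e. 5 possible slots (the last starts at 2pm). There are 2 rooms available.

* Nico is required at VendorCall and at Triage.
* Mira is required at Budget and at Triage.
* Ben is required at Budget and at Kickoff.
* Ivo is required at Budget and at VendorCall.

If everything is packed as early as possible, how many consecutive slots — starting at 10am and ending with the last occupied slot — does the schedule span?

With at most 2 per slot and 5 meetings, at least 3 slots are needed.
3 works (last occupied slot: 12pm): for example Postmortem -> 10am; VendorCall -> 11am; Kickoff -> 11am; Triage -> 12pm; Budget -> 10am.

3 slots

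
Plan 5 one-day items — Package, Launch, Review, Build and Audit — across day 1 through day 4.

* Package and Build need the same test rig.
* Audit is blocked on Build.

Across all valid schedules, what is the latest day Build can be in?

day 3

Downstream work caps Build at day 3.
Build at day 3 is achievable: Build in day 3, Audit in day 4, Package in day 1, Launch in day 1, Review in day 1.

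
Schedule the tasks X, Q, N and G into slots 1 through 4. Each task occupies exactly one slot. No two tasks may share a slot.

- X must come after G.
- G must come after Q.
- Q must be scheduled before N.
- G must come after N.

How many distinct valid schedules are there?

Enumerating: Q -> 1, X -> 4, N -> 2, G -> 3.

1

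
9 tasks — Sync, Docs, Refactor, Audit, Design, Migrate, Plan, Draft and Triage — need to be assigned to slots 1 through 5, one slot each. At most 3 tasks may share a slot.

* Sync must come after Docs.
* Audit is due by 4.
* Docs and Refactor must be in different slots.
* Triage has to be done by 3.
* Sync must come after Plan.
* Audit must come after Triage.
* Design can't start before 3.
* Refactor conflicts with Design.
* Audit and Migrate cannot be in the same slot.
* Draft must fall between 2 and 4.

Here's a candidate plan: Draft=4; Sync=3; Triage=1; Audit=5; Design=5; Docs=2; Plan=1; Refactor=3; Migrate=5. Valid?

Invalid. Audit is due by 4.

Audit must come after Triage — holds.
Triage has to be done by 3 — holds.
Refactor conflicts with Design — holds.
At most 3 tasks may share a slot — holds.
Audit and Migrate cannot be in the same slot — violated.
Design can't start before 3 — holds.
Sync must come after Plan — holds.
Draft must fall between 2 and 4 — holds.
Audit is due by 4 — violated.
Sync must come after Docs — holds.
Docs and Refactor must be in different slots — holds.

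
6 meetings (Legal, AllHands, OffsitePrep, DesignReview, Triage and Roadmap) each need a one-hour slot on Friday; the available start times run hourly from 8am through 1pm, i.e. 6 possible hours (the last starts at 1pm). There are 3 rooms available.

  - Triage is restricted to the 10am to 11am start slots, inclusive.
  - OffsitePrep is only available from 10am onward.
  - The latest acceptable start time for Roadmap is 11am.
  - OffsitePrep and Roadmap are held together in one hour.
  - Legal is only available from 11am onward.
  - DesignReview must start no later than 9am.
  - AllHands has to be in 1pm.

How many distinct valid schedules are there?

22

Splitting on Legal: it can be 11am (6), 12pm (8), 1pm (8). Listing each branch's schedules as (AllHands, OffsitePrep, DesignReview, Triage, Roadmap):
Legal=11am: (1pm,10am,8am,10am,10am) (1pm,10am,8am,11am,10am) (1pm,10am,9am,10am,10am) (1pm,10am,9am,11am,10am) (1pm,11am,8am,10am,11am) (1pm,11am,9am,10am,11am) — 6.
Legal=12pm: (1pm,10am,8am,10am,10am) (1pm,10am,8am,11am,10am) (1pm,10am,9am,10am,10am) (1pm,10am,9am,11am,10am) (1pm,11am,8am,10am,11am) (1pm,11am,8am,11am,11am) (1pm,11am,9am,10am,11am) (1pm,11am,9am,11am,11am) — 8.
Legal=1pm: (1pm,10am,8am,10am,10am) (1pm,10am,8am,11am,10am) (1pm,10am,9am,10am,10am) (1pm,10am,9am,11am,10am) (1pm,11am,8am,10am,11am) (1pm,11am,8am,11am,11am) (1pm,11am,9am,10am,11am) (1pm,11am,9am,11am,11am) — 8.
Summing: 6 + 8 + 8 = 22.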